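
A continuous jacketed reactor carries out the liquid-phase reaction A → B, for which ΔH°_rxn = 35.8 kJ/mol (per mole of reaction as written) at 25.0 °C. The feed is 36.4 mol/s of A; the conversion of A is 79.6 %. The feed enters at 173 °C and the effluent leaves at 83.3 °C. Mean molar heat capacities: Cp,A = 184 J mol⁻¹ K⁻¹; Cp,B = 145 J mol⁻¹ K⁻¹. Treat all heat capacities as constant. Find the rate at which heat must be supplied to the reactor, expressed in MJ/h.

Q_in = 1330 MJ/h

Extent of reaction ξ = 0.796 × 36.4 = 28.974 mol/s
Reaction term: ξ·ΔH°_rxn = 28.974 × 35.8 = 1037.3 kJ/s
Sensible, feed 173→25 °C: -991.24 kJ/s
Outlet flows (mol/s): A 7.4256, B 28.974
Sensible, products 25→83.3 °C: 324.59 kJ/s
Q = ΔH = 370.63 kJ/s = 370.63 kW
Heat supplied = 1334.3 MJ/h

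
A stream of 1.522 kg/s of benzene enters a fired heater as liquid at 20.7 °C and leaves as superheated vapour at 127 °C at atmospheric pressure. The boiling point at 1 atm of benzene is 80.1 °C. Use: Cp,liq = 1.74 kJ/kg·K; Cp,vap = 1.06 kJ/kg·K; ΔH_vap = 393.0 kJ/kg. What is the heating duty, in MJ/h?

Q = 2990 MJ/h

liquid 20.7→80.1 °C: 103.36 kJ/kg
vaporisation at 80.1 °C: 393 kJ/kg
vapour 80.1→127 °C: 49.714 kJ/kg
Δh = 103.36 + 393 + 49.714 = 546.07 kJ/kg
Q = ṁ·Δh = 1.522 kg/s × 546.07 kJ/kg = 831.12 kJ/s
|Q| = 831.12 kW = 2992 MJ/h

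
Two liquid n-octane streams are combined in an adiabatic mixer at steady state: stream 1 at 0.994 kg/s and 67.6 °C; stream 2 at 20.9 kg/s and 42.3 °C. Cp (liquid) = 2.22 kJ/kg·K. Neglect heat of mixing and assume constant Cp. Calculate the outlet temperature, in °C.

T_out = 43.4 °C

Adiabatic, steady state ⇒ Σ ṁᵢCp,ᵢ(T_out − Tᵢ) = 0
T_out = Σ ṁᵢCp,ᵢTᵢ / Σ ṁᵢCp,ᵢ
      = 2111.8 / 48.605 = 43.449 °C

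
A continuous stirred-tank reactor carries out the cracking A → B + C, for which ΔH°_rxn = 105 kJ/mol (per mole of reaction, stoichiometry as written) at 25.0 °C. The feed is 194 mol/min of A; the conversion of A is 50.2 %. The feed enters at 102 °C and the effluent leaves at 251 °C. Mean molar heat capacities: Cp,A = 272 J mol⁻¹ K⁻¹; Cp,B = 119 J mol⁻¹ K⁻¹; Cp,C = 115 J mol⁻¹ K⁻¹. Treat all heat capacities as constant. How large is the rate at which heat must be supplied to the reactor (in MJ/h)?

Extent of reaction ξ = 0.502 × 194 = 97.388 mol/min
Reaction term: ξ·ΔH°_rxn = 97.388 × 105 = 10226 kJ/min
Sensible, feed 102→25 °C: -4063.1 kJ/min
Outlet flows (mol/min): A 96.612, B 97.388, C 97.388
Sensible, products 25→251 °C: 11089 kJ/min
Q = ΔH = 17252 kJ/min = 287.53 kW
Heat supplied = 1035.1 MJ/h

Q_in = 1040 MJ/h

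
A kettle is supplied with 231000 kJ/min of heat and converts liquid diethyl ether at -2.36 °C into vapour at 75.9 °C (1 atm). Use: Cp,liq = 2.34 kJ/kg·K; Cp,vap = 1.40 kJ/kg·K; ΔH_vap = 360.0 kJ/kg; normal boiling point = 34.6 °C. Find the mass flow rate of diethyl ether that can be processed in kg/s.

ṁ = 7.63 kg/s

Δh = 2.34×(34.6−-2.36) + 360.0 + 1.40×(75.9−34.6) = 504.31 kJ/kg
Q = 231000 kJ/min = 3850 kJ/s = 3850 kJ/s
ṁ = Q/Δh = 3850 / 504.31 = 7.6342 kg/s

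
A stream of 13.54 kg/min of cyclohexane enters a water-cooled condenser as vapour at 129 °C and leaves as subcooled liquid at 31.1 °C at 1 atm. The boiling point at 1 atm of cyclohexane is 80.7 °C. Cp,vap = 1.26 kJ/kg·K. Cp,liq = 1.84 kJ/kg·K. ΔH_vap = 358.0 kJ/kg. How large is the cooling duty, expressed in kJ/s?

Q_c = 115 kJ/s

vapour 129→80.7 °C: -60.858 kJ/kg
condensation at 80.7 °C: -358 kJ/kg
liquid 80.7→31.1 °C: -91.264 kJ/kg
Δh = -60.858 + -358 + -91.264 = -510.12 kJ/kg
Q = ṁ·Δh = 13.54 kg/min × -510.12 kJ/kg = -6907.1 kJ/min
|Q| = 115.12 kW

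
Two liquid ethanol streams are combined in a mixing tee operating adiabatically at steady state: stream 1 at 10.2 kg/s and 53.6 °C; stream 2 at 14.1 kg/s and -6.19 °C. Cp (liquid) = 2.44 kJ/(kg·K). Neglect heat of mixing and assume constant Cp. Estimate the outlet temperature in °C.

Energy balance with Q = 0: Σ ṁᵢCp,ᵢ(T_out − Tᵢ) = 0
Σ ṁᵢCp,ᵢTᵢ = 10.2×2.44×53.6 + 14.1×2.44×-6.19 = 1121
Σ ṁᵢCp,ᵢ = 10.2×2.44 + 14.1×2.44 = 59.292
T_out = 1121 / 59.292 = 18.907 °C

T_out = 18.9 °C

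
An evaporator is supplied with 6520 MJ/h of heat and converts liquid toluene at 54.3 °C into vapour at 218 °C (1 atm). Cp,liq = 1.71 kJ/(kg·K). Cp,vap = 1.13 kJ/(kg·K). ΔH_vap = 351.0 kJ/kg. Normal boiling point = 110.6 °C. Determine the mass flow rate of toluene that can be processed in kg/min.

ṁ = 191 kg/min

Δh = 1.71×(110.6−54.3) + 351.0 + 1.13×(218−110.6) = 568.63 kJ/kg
Q = 6520 MJ/h = 1811.1 kJ/s = 108670 kJ/min
ṁ = Q/Δh = 108670 / 568.63 = 191.1 kg/min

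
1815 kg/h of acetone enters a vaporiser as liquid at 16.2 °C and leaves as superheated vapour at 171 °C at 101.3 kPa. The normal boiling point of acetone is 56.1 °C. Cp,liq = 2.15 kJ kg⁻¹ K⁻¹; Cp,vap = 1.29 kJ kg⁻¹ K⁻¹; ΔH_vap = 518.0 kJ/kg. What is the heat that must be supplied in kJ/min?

Q = 22700 kJ/min

liquid 16.2→56.1 °C: 85.785 kJ/kg
vaporisation at 56.1 °C: 518 kJ/kg
vapour 56.1→171 °C: 148.22 kJ/kg
Δh = 85.785 + 518 + 148.22 = 752.01 kJ/kg
Q = ṁ·Δh = 1815 kg/h × 752.01 kJ/kg = 1.3649e+06 kJ/h
|Q| = 379.14 kW = 22748 kJ/min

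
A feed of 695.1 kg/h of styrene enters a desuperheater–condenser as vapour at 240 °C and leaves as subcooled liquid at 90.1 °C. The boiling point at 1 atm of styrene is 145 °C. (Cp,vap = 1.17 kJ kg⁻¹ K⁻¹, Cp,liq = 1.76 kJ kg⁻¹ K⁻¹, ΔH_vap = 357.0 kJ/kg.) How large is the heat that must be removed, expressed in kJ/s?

Q_c = 109 kJ/s

vapour 240→145 °C: -111.15 kJ/kg
condensation at 145 °C: -357 kJ/kg
liquid 145→90.1 °C: -96.624 kJ/kg
Δh = -111.15 + -357 + -96.624 = -564.77 kJ/kg
Q = ṁ·Δh = 695.1 kg/h × -564.77 kJ/kg = -392570 kJ/h
|Q| = 109.05 kW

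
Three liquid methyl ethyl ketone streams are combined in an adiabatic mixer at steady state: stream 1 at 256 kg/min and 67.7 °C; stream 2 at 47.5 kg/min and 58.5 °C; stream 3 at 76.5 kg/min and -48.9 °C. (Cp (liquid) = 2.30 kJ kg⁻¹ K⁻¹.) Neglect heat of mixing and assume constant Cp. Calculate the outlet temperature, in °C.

T_out = 43.1 °C

Adiabatic, steady state ⇒ Σ ṁᵢCp,ᵢ(T_out − Tᵢ) = 0
T_out = Σ ṁᵢCp,ᵢTᵢ / Σ ṁᵢCp,ᵢ
      = 37649 / 874 = 43.077 °C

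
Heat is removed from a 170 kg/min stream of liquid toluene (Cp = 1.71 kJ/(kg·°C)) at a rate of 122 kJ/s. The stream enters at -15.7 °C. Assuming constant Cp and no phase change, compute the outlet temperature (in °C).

Q = 122 kJ/s = 7320 kJ/min
ΔT = Q/(ṁ·Cp) = 7320/(170×1.71) = 25.181 K
T_out = -15.7 − 25.181 = -40.881 °C

T_out = -40.9 °C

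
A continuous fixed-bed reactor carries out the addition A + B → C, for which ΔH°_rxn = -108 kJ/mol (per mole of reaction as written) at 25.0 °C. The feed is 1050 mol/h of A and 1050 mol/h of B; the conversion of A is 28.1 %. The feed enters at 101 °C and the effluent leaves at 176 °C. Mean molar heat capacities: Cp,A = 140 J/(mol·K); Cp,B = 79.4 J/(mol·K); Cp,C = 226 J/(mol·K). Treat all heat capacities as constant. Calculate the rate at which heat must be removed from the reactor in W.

Q_out = 3970 W

Extent of reaction ξ = 0.281 × 1050 = 295.05 mol/h
Reaction term: ξ·ΔH°_rxn = 295.05 × -108 = -31865 kJ/h
Sensible, feed 101→25 °C: -17508 kJ/h
Outlet flows (mol/h): A 754.95, B 754.95, C 295.05
Sensible, products 25→176 °C: 35080 kJ/h
Q = ΔH = -14294 kJ/h = -3.9704 kW
Heat removed = 3970.4 W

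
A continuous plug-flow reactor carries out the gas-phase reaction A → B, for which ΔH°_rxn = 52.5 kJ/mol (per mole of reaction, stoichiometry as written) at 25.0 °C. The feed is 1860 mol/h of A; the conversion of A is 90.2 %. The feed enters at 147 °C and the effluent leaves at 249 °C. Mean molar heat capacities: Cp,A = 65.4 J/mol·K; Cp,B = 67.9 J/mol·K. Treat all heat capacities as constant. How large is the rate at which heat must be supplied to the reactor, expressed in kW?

Q_in = 28.2 kW

Extent of reaction ξ = 0.902 × 1860 = 1677.7 mol/h
Reaction term: ξ·ΔH°_rxn = 1677.7 × 52.5 = 88080 kJ/h
Sensible, feed 147→25 °C: -14841 kJ/h
Outlet flows (mol/h): A 182.28, B 1677.7
Sensible, products 25→249 °C: 28188 kJ/h
Q = ΔH = 101430 kJ/h = 28.174 kW
Heat supplied = 28.174 kW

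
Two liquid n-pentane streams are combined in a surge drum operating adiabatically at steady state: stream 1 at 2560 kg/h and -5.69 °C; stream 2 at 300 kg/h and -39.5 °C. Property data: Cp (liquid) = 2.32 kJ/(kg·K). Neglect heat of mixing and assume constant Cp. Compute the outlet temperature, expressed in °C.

Energy balance with Q = 0: Σ ṁᵢCp,ᵢ(T_out − Tᵢ) = 0
T_out = Σ ṁᵢCp,ᵢTᵢ / Σ ṁᵢCp,ᵢ
      = -61286 / 6635.2 = -9.2365 °C

T_out = -9.24 °C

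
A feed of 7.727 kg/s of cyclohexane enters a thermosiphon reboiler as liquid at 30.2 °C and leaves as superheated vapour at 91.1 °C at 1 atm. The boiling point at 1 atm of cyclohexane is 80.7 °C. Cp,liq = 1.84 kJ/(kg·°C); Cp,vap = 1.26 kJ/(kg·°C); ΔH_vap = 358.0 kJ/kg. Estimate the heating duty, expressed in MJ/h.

liquid 30.2→80.7 °C: 92.92 kJ/kg
vaporisation at 80.7 °C: 358 kJ/kg
vapour 80.7→91.1 °C: 13.104 kJ/kg
Δh = 92.92 + 358 + 13.104 = 464.02 kJ/kg
Q = ṁ·Δh = 7.727 kg/s × 464.02 kJ/kg = 3585.5 kJ/s
|Q| = 3585.5 kW = 12908 MJ/h

Q = 12900 MJ/h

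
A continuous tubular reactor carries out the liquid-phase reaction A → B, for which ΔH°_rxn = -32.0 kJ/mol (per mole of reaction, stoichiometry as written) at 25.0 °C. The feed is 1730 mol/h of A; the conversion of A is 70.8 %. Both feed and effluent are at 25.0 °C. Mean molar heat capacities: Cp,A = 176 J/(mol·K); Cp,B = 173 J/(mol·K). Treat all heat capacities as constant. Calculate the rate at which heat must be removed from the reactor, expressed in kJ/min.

Extent of reaction ξ = 0.708 × 1730 = 1224.8 mol/h
Reaction term: ξ·ΔH°_rxn = 1224.8 × -32.0 = -39195 kJ/h
Q = ΔH = -39195 kJ/h = -10.887 kW
Heat removed = 653.25 kJ/min

Q_out = 653 kJ/min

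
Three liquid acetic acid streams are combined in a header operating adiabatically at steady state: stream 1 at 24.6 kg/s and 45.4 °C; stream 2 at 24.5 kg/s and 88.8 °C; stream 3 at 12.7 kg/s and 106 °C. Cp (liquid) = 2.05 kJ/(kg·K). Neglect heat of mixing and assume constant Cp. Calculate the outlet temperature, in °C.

T_out = 75.1 °C

No heat crosses the boundary, so H_out = H_in.
Σ ṁᵢCp,ᵢTᵢ = 24.6×2.05×45.4 + 24.5×2.05×88.8 + 12.7×2.05×106 = 9509.2
Σ ṁᵢCp,ᵢ = 24.6×2.05 + 24.5×2.05 + 12.7×2.05 = 126.69
T_out = 9509.2 / 126.69 = 75.059 °C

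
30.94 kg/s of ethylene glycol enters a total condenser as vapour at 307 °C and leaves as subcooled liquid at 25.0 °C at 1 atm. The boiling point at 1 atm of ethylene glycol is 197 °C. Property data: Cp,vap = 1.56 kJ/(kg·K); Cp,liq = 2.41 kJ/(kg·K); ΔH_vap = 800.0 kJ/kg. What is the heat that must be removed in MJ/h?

vapour 307→197 °C: -171.6 kJ/kg
condensation at 197 °C: -800 kJ/kg
liquid 197→25.0 °C: -414.52 kJ/kg
Δh = -171.6 + -800 + -414.52 = -1386.1 kJ/kg
Q = ṁ·Δh = 30.94 kg/s × -1386.1 kJ/kg = -42887 kJ/s
|Q| = 42887 kW = 154390 MJ/h

Q_c = 154000 MJ/h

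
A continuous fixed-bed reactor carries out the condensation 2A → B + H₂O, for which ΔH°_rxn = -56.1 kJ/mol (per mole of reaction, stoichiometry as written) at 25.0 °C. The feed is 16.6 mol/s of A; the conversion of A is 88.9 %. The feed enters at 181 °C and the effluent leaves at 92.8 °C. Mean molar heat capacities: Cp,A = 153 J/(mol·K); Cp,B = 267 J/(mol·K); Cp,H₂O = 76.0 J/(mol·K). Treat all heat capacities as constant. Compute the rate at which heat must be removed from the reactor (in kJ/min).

Extent of reaction ξ = 0.889 × 16.6 / 2 = 7.3787 mol/s
Reaction term: ξ·ΔH°_rxn = 7.3787 × -56.1 = -413.95 kJ/s
Sensible, feed 181→25 °C: -396.21 kJ/s
Outlet flows (mol/s): A 1.8426, B 7.3787, H₂O 7.3787
Sensible, products 25→92.8 °C: 190.71 kJ/s
Q = ΔH = -619.45 kJ/s = -619.45 kW
Heat removed = 37167 kJ/min

Q_out = 37200 kJ/min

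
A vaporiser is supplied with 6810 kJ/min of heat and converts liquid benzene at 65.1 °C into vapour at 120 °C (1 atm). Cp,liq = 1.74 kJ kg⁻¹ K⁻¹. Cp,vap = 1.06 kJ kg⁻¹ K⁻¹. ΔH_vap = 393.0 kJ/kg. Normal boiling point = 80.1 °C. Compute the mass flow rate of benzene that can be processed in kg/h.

ṁ = 886 kg/h

Δh = 1.74×(80.1−65.1) + 393.0 + 1.06×(120−80.1) = 461.39 kJ/kg
Q = 6810 kJ/min = 113.5 kJ/s = 408600 kJ/h
ṁ = Q/Δh = 408600 / 461.39 = 885.58 kg/h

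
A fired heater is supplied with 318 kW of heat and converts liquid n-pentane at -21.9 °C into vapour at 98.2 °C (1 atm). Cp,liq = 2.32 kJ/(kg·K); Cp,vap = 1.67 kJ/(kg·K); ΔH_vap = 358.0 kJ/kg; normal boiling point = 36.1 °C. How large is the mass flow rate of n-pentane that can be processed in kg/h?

ṁ = 1920 kg/h

Δh = 2.32×(36.1−-21.9) + 358.0 + 1.67×(98.2−36.1) = 596.27 kJ/kg
Q = 318 kW = 318 kJ/s = 1.1448e+06 kJ/h
ṁ = Q/Δh = 1.1448e+06 / 596.27 = 1919.9 kg/h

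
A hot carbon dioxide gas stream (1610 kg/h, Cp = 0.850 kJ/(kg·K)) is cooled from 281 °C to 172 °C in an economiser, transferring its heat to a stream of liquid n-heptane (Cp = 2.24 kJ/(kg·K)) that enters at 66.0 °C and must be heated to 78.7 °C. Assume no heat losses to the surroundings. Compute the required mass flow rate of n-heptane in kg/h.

ṁ_c = 5240 kg/h

Heat released by hot stream: Q = 1610 × 0.850 × (281 − 172) = 149170 kJ/h
Energy balance on cold side (adiabatic exchanger): Q = ṁ_c·Cp_c·(T_c,out − T_c,in)
ṁ_c = 149170 / [2.24 × (78.7 − 66.0)] = 5243.5 kg/h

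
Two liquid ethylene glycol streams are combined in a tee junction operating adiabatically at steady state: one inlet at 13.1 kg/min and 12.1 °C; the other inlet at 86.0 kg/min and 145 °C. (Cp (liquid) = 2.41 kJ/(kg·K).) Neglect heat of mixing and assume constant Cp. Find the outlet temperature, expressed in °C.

Energy balance with Q = 0: Σ ṁᵢCp,ᵢ(T_out − Tᵢ) = 0
T_out = Σ ṁᵢCp,ᵢTᵢ / Σ ṁᵢCp,ᵢ
      = 30435 / 238.83 = 127.43 °C

T_out = 127 °C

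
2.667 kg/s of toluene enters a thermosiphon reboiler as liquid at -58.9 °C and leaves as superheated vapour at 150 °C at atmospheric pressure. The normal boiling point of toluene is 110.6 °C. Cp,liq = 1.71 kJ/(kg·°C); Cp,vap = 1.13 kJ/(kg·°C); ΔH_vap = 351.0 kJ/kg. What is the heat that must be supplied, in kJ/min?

Q = 110000 kJ/min

liquid -58.9→110.6 °C: 289.84 kJ/kg
vaporisation at 110.6 °C: 351 kJ/kg
vapour 110.6→150 °C: 44.522 kJ/kg
Δh = 289.84 + 351 + 44.522 = 685.37 kJ/kg
Q = ṁ·Δh = 2.667 kg/s × 685.37 kJ/kg = 1827.9 kJ/s
|Q| = 1827.9 kW = 109670 kJ/min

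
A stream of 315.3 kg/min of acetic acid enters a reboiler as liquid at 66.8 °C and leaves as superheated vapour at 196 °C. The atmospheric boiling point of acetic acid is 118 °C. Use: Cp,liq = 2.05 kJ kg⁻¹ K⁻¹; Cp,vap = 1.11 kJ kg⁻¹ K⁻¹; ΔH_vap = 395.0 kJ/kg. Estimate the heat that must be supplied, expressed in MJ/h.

Q = 11100 MJ/h

liquid 66.8→118 °C: 104.96 kJ/kg
vaporisation at 118 °C: 395 kJ/kg
vapour 118→196 °C: 86.58 kJ/kg
Δh = 104.96 + 395 + 86.58 = 586.54 kJ/kg
Q = ṁ·Δh = 315.3 kg/min × 586.54 kJ/kg = 184940 kJ/min
|Q| = 3082.3 kW = 11096 MJ/h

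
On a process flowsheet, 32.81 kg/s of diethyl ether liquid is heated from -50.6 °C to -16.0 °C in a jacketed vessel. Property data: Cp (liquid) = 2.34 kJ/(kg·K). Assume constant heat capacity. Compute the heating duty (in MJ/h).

Q = ṁ·Cp·ΔT = 32.81 × 2.34 × (-16.0 − -50.6) = 2656.4 kJ/s
Heating duty = 9563.1 MJ/h

Q = 9560 MJ/h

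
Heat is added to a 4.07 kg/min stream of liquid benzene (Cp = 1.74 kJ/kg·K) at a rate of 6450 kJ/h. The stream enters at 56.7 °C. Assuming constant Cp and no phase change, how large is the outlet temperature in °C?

Q = 6450 kJ/h = 107.5 kJ/min
ΔT = Q/(ṁ·Cp) = 107.5/(4.07×1.74) = 15.18 K
T_out = 56.7 + 15.18 = 71.88 °C

T_out = 71.9 °C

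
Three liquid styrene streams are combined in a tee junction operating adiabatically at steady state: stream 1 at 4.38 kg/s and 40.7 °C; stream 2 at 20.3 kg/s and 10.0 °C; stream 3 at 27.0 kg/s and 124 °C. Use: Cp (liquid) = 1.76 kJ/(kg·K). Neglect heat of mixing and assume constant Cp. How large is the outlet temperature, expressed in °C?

T_out = 72.2 °C

No heat crosses the boundary, so H_out = H_in.
Σ ṁᵢCp,ᵢTᵢ = 4.38×1.76×40.7 + 20.3×1.76×10.0 + 27.0×1.76×124 = 6563.5
Σ ṁᵢCp,ᵢ = 4.38×1.76 + 20.3×1.76 + 27.0×1.76 = 90.957
T_out = 6563.5 / 90.957 = 72.161 °C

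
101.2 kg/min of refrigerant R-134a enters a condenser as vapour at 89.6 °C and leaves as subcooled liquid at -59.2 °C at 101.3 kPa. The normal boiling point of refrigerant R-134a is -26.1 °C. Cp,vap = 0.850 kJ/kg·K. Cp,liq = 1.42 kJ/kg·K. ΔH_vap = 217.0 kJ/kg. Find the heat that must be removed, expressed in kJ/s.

vapour 89.6→-26.1 °C: -98.345 kJ/kg
condensation at -26.1 °C: -217 kJ/kg
liquid -26.1→-59.2 °C: -47.002 kJ/kg
Δh = -98.345 + -217 + -47.002 = -362.35 kJ/kg
Q = ṁ·Δh = 101.2 kg/min × -362.35 kJ/kg = -36670 kJ/min
|Q| = 611.16 kW

Q_c = 611 kJ/s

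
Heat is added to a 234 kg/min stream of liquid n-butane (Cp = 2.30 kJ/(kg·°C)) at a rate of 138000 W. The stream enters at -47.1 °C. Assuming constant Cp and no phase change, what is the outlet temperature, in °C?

T_out = -31.7 °C

Q = 138000 W = 8280 kJ/min
ΔT = Q/(ṁ·Cp) = 8280/(234×2.30) = 15.385 K
T_out = -47.1 + 15.385 = -31.715 °C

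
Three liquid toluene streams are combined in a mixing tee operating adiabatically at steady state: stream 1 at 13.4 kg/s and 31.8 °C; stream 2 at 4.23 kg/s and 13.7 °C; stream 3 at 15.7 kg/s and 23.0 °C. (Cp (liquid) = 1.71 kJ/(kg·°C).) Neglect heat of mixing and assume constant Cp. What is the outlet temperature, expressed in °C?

T_out = 25.4 °C

Energy balance with Q = 0: Σ ṁᵢCp,ᵢ(T_out − Tᵢ) = 0
T_out = Σ ṁᵢCp,ᵢTᵢ / Σ ṁᵢCp,ᵢ
      = 1445.2 / 56.994 = 25.358 °C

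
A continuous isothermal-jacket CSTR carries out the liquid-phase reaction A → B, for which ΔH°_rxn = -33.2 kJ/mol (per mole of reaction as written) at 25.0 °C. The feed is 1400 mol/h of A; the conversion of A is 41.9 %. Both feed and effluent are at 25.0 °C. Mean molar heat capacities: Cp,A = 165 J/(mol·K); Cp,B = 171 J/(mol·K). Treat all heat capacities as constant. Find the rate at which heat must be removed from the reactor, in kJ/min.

Extent of reaction ξ = 0.419 × 1400 = 586.6 mol/h
Reaction term: ξ·ΔH°_rxn = 586.6 × -33.2 = -19475 kJ/h
Q = ΔH = -19475 kJ/h = -5.4098 kW
Heat removed = 324.59 kJ/min

Q_out = 325 kJ/min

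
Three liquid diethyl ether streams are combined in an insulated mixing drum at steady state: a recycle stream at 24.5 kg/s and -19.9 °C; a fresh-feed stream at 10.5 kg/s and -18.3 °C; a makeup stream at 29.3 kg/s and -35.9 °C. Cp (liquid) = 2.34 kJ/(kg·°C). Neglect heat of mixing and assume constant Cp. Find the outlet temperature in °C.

No heat crosses the boundary, so H_out = H_in.
Σ ṁᵢCp,ᵢTᵢ = 24.5×2.34×-19.9 + 10.5×2.34×-18.3 + 29.3×2.34×-35.9 = -4051.9
Σ ṁᵢCp,ᵢ = 24.5×2.34 + 10.5×2.34 + 29.3×2.34 = 150.46
T_out = -4051.9 / 150.46 = -26.93 °C

T_out = -26.9 °C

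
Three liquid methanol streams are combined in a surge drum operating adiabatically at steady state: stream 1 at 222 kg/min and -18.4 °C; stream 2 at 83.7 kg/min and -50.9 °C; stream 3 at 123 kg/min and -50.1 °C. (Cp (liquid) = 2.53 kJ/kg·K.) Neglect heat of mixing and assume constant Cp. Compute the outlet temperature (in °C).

No heat crosses the boundary, so H_out = H_in.
T_out = Σ ṁᵢCp,ᵢTᵢ / Σ ṁᵢCp,ᵢ
      = -36704 / 1084.6 = -33.841 °C

T_out = -33.8 °C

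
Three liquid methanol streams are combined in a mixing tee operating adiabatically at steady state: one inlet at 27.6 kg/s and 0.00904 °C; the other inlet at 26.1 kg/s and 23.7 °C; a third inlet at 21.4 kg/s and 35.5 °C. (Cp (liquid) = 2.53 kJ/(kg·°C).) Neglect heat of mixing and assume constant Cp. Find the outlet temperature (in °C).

Adiabatic, steady state ⇒ Σ ṁᵢCp,ᵢ(T_out − Tᵢ) = 0
Σ ṁᵢCp,ᵢTᵢ = 27.6×2.53×0.00904 + 26.1×2.53×23.7 + 21.4×2.53×35.5 = 3487.7
Σ ṁᵢCp,ᵢ = 27.6×2.53 + 26.1×2.53 + 21.4×2.53 = 190
T_out = 3487.7 / 190 = 18.356 °C

T_out = 18.4 °C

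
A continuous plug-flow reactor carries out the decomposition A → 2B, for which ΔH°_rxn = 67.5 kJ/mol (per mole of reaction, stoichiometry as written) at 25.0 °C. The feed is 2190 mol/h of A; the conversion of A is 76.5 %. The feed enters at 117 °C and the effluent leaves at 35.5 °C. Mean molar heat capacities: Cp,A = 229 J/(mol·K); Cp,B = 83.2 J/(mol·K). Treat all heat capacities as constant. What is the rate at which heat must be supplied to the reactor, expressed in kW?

Extent of reaction ξ = 0.765 × 2190 = 1675.4 mol/h
Reaction term: ξ·ΔH°_rxn = 1675.4 × 67.5 = 113090 kJ/h
Sensible, feed 117→25 °C: -46139 kJ/h
Outlet flows (mol/h): A 514.65, B 3350.7
Sensible, products 25→35.5 °C: 4164.6 kJ/h
Q = ΔH = 71112 kJ/h = 19.753 kW
Heat supplied = 19.753 kW

Q_in = 19.8 kW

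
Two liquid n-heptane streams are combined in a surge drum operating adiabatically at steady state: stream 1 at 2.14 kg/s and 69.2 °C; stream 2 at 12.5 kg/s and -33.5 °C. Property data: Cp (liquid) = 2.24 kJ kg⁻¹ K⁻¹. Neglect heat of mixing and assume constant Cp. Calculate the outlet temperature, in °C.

T_out = -18.5 °C

No heat crosses the boundary, so H_out = H_in.
T_out = Σ ṁᵢCp,ᵢTᵢ / Σ ṁᵢCp,ᵢ
      = -606.28 / 32.794 = -18.488 °C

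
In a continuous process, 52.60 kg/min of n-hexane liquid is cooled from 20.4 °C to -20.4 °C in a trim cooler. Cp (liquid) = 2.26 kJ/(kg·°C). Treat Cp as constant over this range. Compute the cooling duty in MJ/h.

Q_c = 291 MJ/h

Q = ṁ·Cp·ΔT = 52.60 × 2.26 × (-20.4 − 20.4) = -4850.1 kJ/min
Converting: 4850.1 / 60 s = 80.836 kW
Cooling duty = 291.01 MJ/h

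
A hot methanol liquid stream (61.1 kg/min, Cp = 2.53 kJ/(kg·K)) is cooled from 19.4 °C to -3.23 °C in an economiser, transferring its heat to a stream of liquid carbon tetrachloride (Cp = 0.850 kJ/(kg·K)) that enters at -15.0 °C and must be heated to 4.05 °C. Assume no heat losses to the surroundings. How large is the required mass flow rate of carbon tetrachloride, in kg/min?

Heat released by hot stream: Q = 61.1 × 2.53 × (19.4 − -3.23) = 3498.2 kJ/min
Energy balance on cold side (adiabatic exchanger): Q = ṁ_c·Cp_c·(T_c,out − T_c,in)
ṁ_c = 3498.2 / [0.850 × (4.05 − -15.0)] = 216.04 kg/min

ṁ_c = 216 kg/min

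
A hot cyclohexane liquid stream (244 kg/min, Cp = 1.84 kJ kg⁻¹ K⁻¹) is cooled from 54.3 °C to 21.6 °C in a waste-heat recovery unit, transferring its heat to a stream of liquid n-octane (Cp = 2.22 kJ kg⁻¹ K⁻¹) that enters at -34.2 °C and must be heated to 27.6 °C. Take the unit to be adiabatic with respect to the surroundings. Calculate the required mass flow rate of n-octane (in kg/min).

Heat released by hot stream: Q = 244 × 1.84 × (54.3 − 21.6) = 14681 kJ/min
Energy balance on cold side (adiabatic exchanger): Q = ṁ_c·Cp_c·(T_c,out − T_c,in)
ṁ_c = 14681 / [2.22 × (27.6 − -34.2)] = 107.01 kg/min

ṁ_c = 107 kg/min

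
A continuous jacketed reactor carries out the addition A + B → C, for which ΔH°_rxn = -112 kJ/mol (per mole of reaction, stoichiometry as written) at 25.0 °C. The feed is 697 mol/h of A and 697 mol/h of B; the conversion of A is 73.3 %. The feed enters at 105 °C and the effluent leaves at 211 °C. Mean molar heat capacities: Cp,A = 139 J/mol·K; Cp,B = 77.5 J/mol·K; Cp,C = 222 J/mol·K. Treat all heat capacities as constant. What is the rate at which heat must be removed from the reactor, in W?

Extent of reaction ξ = 0.733 × 697 = 510.9 mol/h
Reaction term: ξ·ΔH°_rxn = 510.9 × -112 = -57221 kJ/h
Sensible, feed 105→25 °C: -12072 kJ/h
Outlet flows (mol/h): A 186.1, B 186.1, C 510.9
Sensible, products 25→211 °C: 28590 kJ/h
Q = ΔH = -40703 kJ/h = -11.306 kW
Heat removed = 11306 W

Q_out = 11300 W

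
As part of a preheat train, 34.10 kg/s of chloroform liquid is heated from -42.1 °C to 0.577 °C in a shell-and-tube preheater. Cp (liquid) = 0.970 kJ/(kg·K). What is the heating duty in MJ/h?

Q = ṁ·Cp·ΔT = 34.10 × 0.970 × (0.577 − -42.1) = 1411.6 kJ/s
Heating duty = 5081.9 MJ/h

Q = 5080 MJ/h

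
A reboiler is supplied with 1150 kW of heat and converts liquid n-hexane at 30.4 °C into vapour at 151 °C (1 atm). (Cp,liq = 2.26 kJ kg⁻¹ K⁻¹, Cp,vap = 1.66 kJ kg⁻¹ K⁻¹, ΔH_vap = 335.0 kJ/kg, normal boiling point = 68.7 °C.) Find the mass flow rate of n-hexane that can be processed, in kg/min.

Δh = 2.26×(68.7−30.4) + 335.0 + 1.66×(151−68.7) = 558.18 kJ/kg
Q = 1150 kW = 1150 kJ/s = 69000 kJ/min
ṁ = Q/Δh = 69000 / 558.18 = 123.62 kg/min

ṁ = 124 kg/min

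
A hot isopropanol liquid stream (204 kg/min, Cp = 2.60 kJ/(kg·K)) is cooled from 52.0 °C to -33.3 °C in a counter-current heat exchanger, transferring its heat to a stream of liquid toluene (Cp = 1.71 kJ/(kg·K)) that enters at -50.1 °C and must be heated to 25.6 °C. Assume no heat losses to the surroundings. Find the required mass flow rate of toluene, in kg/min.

Heat released by hot stream: Q = 204 × 2.60 × (52.0 − -33.3) = 45243 kJ/min
Energy balance on cold side (adiabatic exchanger): Q = ṁ_c·Cp_c·(T_c,out − T_c,in)
ṁ_c = 45243 / [1.71 × (25.6 − -50.1)] = 349.51 kg/min

ṁ_c = 350 kg/min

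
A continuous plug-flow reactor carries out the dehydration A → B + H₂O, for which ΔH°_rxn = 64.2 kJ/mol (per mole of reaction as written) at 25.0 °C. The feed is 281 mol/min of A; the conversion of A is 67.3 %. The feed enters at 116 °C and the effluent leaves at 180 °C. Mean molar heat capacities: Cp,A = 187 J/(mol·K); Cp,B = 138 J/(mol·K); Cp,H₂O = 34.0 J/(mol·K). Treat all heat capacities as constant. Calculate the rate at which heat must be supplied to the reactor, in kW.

Extent of reaction ξ = 0.673 × 281 = 189.11 mol/min
Reaction term: ξ·ΔH°_rxn = 189.11 × 64.2 = 12141 kJ/min
Sensible, feed 116→25 °C: -4781.8 kJ/min
Outlet flows (mol/min): A 91.887, B 189.11, H₂O 189.11
Sensible, products 25→180 °C: 7705.1 kJ/min
Q = ΔH = 15064 kJ/min = 251.07 kW
Heat supplied = 251.07 kW

Q_in = 251 kW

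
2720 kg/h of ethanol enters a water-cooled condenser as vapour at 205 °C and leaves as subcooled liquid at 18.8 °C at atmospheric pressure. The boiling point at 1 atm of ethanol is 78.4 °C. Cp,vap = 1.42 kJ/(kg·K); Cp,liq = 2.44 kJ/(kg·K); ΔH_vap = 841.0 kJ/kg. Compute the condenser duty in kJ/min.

vapour 205→78.4 °C: -179.77 kJ/kg
condensation at 78.4 °C: -841 kJ/kg
liquid 78.4→18.8 °C: -145.42 kJ/kg
Δh = -179.77 + -841 + -145.42 = -1166.2 kJ/kg
Q = ṁ·Δh = 2720 kg/h × -1166.2 kJ/kg = -3.1721e+06 kJ/h
|Q| = 881.13 kW = 52868 kJ/min

Q_c = 52900 kJ/min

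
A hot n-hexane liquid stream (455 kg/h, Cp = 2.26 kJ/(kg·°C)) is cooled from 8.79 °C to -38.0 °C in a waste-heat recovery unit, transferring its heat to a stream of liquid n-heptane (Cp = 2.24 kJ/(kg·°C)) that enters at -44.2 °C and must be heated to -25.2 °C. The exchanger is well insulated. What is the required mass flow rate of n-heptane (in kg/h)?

Heat released by hot stream: Q = 455 × 2.26 × (8.79 − -38.0) = 48114 kJ/h
Energy balance on cold side (adiabatic exchanger): Q = ṁ_c·Cp_c·(T_c,out − T_c,in)
ṁ_c = 48114 / [2.24 × (-25.2 − -44.2)] = 1130.5 kg/h

ṁ_c = 1130 kg/h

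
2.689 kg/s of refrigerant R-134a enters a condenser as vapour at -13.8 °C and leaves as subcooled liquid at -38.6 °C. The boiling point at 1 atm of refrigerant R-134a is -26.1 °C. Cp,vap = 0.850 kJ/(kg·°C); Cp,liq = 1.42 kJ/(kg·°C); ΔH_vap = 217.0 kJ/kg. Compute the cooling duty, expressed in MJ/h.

vapour -13.8→-26.1 °C: -10.455 kJ/kg
condensation at -26.1 °C: -217 kJ/kg
liquid -26.1→-38.6 °C: -17.75 kJ/kg
Δh = -10.455 + -217 + -17.75 = -245.21 kJ/kg
Q = ṁ·Δh = 2.689 kg/s × -245.21 kJ/kg = -659.36 kJ/s
|Q| = 659.36 kW = 2373.7 MJ/h

Q_c = 2370 MJ/h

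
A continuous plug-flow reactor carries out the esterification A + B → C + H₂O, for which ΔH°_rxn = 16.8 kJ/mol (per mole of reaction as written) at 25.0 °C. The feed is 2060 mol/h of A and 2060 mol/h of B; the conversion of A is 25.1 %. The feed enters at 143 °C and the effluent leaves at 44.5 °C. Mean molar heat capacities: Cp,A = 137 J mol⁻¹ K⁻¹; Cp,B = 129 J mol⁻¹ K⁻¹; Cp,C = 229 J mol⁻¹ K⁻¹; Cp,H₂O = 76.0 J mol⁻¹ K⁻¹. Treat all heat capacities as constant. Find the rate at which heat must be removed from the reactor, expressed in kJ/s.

Q_out = 12.5 kJ/s

Extent of reaction ξ = 0.251 × 2060 = 517.06 mol/h
Reaction term: ξ·ΔH°_rxn = 517.06 × 16.8 = 8686.6 kJ/h
Sensible, feed 143→25 °C: -64659 kJ/h
Outlet flows (mol/h): A 1542.9, B 1542.9, C 517.06, H₂O 517.06
Sensible, products 25→44.5 °C: 11078 kJ/h
Q = ΔH = -44894 kJ/h = -12.471 kW
Heat removed = 12.471 kJ/s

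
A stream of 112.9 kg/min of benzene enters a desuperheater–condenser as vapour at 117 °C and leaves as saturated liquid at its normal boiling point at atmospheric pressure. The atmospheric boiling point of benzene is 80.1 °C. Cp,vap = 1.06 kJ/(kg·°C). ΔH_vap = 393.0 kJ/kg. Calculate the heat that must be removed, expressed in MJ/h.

vapour 117→80.1 °C: -39.114 kJ/kg
condensation at 80.1 °C: -393 kJ/kg
Δh = -39.114 + -393 = -432.11 kJ/kg
Q = ṁ·Δh = 112.9 kg/min × -432.11 kJ/kg = -48786 kJ/min
|Q| = 813.09 kW = 2927.1 MJ/h

Q_c = 2930 MJ/h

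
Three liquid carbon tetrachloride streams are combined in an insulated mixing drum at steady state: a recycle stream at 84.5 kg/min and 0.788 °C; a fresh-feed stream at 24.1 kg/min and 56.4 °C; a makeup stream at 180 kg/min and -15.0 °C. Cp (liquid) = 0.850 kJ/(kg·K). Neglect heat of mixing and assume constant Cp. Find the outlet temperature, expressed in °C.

No heat crosses the boundary, so H_out = H_in.
T_out = Σ ṁᵢCp,ᵢTᵢ / Σ ṁᵢCp,ᵢ
      = -1083 / 245.31 = -4.415 °C

T_out = -4.42 °C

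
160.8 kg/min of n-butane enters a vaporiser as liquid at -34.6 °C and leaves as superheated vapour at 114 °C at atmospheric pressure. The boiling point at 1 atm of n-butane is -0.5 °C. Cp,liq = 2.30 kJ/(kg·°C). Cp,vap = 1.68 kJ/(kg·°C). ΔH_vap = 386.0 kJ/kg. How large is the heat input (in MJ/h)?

liquid -34.6→-0.5 °C: 78.43 kJ/kg
vaporisation at -0.5 °C: 386 kJ/kg
vapour -0.5→114 °C: 192.36 kJ/kg
Δh = 78.43 + 386 + 192.36 = 656.79 kJ/kg
Q = ṁ·Δh = 160.8 kg/min × 656.79 kJ/kg = 105610 kJ/min
|Q| = 1760.2 kW = 6336.7 MJ/h

Q = 6340 MJ/h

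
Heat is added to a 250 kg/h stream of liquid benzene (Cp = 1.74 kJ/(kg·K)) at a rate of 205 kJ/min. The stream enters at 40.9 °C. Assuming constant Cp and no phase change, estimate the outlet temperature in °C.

Q = 205 kJ/min = 12300 kJ/h
ΔT = Q/(ṁ·Cp) = 12300/(250×1.74) = 28.276 K
T_out = 40.9 + 28.276 = 69.176 °C

T_out = 69.2 °C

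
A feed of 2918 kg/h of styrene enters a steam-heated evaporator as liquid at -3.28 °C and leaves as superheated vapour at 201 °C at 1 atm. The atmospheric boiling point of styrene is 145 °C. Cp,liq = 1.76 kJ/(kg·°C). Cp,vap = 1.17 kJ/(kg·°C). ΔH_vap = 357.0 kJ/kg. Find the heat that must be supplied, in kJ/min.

Q = 33200 kJ/min

liquid -3.28→145 °C: 260.97 kJ/kg
vaporisation at 145 °C: 357 kJ/kg
vapour 145→201 °C: 65.52 kJ/kg
Δh = 260.97 + 357 + 65.52 = 683.49 kJ/kg
Q = ṁ·Δh = 2918 kg/h × 683.49 kJ/kg = 1.9944e+06 kJ/h
|Q| = 554.01 kW = 33241 kJ/min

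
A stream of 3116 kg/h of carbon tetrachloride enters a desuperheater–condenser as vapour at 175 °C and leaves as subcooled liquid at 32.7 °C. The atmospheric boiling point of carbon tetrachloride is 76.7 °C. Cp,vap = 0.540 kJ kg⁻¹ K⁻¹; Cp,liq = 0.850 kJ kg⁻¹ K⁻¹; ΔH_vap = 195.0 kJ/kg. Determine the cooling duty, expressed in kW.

vapour 175→76.7 °C: -53.082 kJ/kg
condensation at 76.7 °C: -195 kJ/kg
liquid 76.7→32.7 °C: -37.4 kJ/kg
Δh = -53.082 + -195 + -37.4 = -285.48 kJ/kg
Q = ṁ·Δh = 3116 kg/h × -285.48 kJ/kg = -889560 kJ/h
|Q| = 247.1 kW

Q_c = 247 kW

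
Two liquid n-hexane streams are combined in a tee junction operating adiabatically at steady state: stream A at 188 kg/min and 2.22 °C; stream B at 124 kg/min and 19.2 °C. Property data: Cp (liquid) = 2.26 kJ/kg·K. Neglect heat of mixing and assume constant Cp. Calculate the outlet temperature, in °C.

No heat crosses the boundary, so H_out = H_in.
Σ ṁᵢCp,ᵢTᵢ = 188×2.26×2.22 + 124×2.26×19.2 = 6323.8
Σ ṁᵢCp,ᵢ = 188×2.26 + 124×2.26 = 705.12
T_out = 6323.8 / 705.12 = 8.9685 °C

T_out = 8.97 °C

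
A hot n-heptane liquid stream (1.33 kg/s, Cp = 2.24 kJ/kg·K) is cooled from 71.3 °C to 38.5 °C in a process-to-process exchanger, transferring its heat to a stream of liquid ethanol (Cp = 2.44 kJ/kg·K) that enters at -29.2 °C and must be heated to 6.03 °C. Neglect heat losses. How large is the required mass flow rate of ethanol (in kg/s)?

Heat released by hot stream: Q = 1.33 × 2.24 × (71.3 − 38.5) = 97.718 kJ/s
Energy balance on cold side (adiabatic exchanger): Q = ṁ_c·Cp_c·(T_c,out − T_c,in)
ṁ_c = 97.718 / [2.44 × (6.03 − -29.2)] = 1.1368 kg/s

ṁ_c = 1.14 kg/s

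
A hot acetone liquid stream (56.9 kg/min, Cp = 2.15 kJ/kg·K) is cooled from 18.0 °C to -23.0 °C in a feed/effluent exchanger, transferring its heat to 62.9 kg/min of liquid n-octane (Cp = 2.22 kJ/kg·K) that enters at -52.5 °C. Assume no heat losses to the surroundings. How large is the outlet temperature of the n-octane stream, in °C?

Heat released by hot stream: Q = 56.9 × 2.15 × (18.0 − -23.0) = 5015.7 kJ/min
Energy balance on cold side (adiabatic exchanger): Q = ṁ_c·Cp_c·(T_c,out − T_c,in)
T_c,out = -52.5 + 5015.7/(62.9 × 2.22) = -16.58 °C

T_c,out = -16.6 °C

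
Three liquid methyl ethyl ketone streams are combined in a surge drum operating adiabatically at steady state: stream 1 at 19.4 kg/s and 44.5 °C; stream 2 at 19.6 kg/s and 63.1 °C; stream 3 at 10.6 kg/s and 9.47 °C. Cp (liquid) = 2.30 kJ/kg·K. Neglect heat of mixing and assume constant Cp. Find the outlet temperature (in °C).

T_out = 44.4 °C

Energy balance with Q = 0: Σ ṁᵢCp,ᵢ(T_out − Tᵢ) = 0
T_out = Σ ṁᵢCp,ᵢTᵢ / Σ ṁᵢCp,ᵢ
      = 5061 / 114.08 = 44.364 °C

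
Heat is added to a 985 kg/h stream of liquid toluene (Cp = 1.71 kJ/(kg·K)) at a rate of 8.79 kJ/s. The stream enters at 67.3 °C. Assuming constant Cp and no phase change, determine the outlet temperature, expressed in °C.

T_out = 86.1 °C

Q = 8.79 kJ/s = 31644 kJ/h
ΔT = Q/(ṁ·Cp) = 31644/(985×1.71) = 18.787 K
T_out = 67.3 + 18.787 = 86.087 °C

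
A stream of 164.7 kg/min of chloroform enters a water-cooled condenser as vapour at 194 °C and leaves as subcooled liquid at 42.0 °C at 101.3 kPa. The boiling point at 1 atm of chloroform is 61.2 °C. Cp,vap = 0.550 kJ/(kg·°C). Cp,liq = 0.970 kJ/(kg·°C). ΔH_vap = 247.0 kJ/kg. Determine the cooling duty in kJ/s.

vapour 194→61.2 °C: -73.04 kJ/kg
condensation at 61.2 °C: -247 kJ/kg
liquid 61.2→42.0 °C: -18.624 kJ/kg
Δh = -73.04 + -247 + -18.624 = -338.66 kJ/kg
Q = ṁ·Δh = 164.7 kg/min × -338.66 kJ/kg = -55778 kJ/min
|Q| = 929.63 kW

Q_c = 930 kJ/s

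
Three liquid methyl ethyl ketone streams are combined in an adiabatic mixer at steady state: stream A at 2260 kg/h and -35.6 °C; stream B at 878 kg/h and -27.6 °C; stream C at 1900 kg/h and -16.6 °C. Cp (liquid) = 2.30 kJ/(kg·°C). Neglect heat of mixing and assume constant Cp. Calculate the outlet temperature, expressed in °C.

Adiabatic, steady state ⇒ Σ ṁᵢCp,ᵢ(T_out − Tᵢ) = 0
Σ ṁᵢCp,ᵢTᵢ = 2260×2.30×-35.6 + 878×2.30×-27.6 + 1900×2.30×-16.6 = -313330
Σ ṁᵢCp,ᵢ = 2260×2.30 + 878×2.30 + 1900×2.30 = 11587
T_out = -313330 / 11587 = -27.04 °C

T_out = -27.0 °C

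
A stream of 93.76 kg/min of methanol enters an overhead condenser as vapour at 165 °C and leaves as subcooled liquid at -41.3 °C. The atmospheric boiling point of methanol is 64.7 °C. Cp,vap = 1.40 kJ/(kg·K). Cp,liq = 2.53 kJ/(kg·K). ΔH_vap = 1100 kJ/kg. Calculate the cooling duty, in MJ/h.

vapour 165→64.7 °C: -140.42 kJ/kg
condensation at 64.7 °C: -1100 kJ/kg
liquid 64.7→-41.3 °C: -268.18 kJ/kg
Δh = -140.42 + -1100 + -268.18 = -1508.6 kJ/kg
Q = ṁ·Δh = 93.76 kg/min × -1508.6 kJ/kg = -141450 kJ/min
|Q| = 2357.4 kW = 8486.8 MJ/h

Q_c = 8490 MJ/h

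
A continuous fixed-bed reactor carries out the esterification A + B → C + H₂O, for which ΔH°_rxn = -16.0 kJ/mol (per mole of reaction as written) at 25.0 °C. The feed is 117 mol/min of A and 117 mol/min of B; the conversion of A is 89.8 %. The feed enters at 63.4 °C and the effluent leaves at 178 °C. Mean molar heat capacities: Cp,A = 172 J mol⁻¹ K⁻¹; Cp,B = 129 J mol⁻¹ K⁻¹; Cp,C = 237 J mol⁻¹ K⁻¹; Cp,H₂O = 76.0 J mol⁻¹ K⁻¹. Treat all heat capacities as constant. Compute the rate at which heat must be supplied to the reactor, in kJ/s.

Q_in = 42.5 kJ/s

Extent of reaction ξ = 0.898 × 117 = 105.07 mol/min
Reaction term: ξ·ΔH°_rxn = 105.07 × -16.0 = -1681.1 kJ/min
Sensible, feed 63.4→25 °C: -1352.3 kJ/min
Outlet flows (mol/min): A 11.934, B 11.934, C 105.07, H₂O 105.07
Sensible, products 25→178 °C: 5581.1 kJ/min
Q = ΔH = 2547.7 kJ/min = 42.462 kW
Heat supplied = 42.462 kJ/s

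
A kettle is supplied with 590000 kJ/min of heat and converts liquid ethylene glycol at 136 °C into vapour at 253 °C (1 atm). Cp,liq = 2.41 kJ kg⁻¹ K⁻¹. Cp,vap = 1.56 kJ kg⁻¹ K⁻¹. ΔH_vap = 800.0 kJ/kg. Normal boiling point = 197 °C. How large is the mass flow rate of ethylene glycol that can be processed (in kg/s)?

ṁ = 9.51 kg/s

Δh = 2.41×(197−136) + 800.0 + 1.56×(253−197) = 1034.4 kJ/kg
Q = 590000 kJ/min = 9833.3 kJ/s = 9833.3 kJ/s
ṁ = Q/Δh = 9833.3 / 1034.4 = 9.5066 kg/s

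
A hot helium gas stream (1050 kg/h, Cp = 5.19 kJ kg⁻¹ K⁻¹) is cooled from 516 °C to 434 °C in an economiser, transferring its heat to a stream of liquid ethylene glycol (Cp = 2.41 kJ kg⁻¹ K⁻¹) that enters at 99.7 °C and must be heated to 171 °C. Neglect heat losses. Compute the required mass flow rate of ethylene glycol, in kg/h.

ṁ_c = 2600 kg/h

Heat released by hot stream: Q = 1050 × 5.19 × (516 − 434) = 446860 kJ/h
Energy balance on cold side (adiabatic exchanger): Q = ṁ_c·Cp_c·(T_c,out − T_c,in)
ṁ_c = 446860 / [2.41 × (171 − 99.7)] = 2600.5 kg/h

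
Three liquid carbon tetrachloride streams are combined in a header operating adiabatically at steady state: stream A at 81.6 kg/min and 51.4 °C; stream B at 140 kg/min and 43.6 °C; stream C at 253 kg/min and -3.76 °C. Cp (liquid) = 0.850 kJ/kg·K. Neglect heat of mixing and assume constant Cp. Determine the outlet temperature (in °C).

Energy balance with Q = 0: Σ ṁᵢCp,ᵢ(T_out − Tᵢ) = 0
T_out = Σ ṁᵢCp,ᵢTᵢ / Σ ṁᵢCp,ᵢ
      = 7944.9 / 403.41 = 19.694 °C

T_out = 19.7 °C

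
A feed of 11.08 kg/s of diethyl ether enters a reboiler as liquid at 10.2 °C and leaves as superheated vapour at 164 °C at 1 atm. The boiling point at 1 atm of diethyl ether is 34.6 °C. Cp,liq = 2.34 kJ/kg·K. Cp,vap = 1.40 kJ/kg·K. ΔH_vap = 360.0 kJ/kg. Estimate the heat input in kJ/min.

Q = 398000 kJ/min

liquid 10.2→34.6 °C: 57.096 kJ/kg
vaporisation at 34.6 °C: 360 kJ/kg
vapour 34.6→164 °C: 181.16 kJ/kg
Δh = 57.096 + 360 + 181.16 = 598.26 kJ/kg
Q = ṁ·Δh = 11.08 kg/s × 598.26 kJ/kg = 6628.7 kJ/s
|Q| = 6628.7 kW = 397720 kJ/min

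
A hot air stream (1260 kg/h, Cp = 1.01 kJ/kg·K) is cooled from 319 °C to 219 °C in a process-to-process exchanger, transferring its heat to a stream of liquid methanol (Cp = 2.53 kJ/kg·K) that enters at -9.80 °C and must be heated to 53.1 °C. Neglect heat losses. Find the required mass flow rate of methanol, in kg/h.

Heat released by hot stream: Q = 1260 × 1.01 × (319 − 219) = 127260 kJ/h
Energy balance on cold side (adiabatic exchanger): Q = ṁ_c·Cp_c·(T_c,out − T_c,in)
ṁ_c = 127260 / [2.53 × (53.1 − -9.80)] = 799.69 kg/h

ṁ_c = 800 kg/h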